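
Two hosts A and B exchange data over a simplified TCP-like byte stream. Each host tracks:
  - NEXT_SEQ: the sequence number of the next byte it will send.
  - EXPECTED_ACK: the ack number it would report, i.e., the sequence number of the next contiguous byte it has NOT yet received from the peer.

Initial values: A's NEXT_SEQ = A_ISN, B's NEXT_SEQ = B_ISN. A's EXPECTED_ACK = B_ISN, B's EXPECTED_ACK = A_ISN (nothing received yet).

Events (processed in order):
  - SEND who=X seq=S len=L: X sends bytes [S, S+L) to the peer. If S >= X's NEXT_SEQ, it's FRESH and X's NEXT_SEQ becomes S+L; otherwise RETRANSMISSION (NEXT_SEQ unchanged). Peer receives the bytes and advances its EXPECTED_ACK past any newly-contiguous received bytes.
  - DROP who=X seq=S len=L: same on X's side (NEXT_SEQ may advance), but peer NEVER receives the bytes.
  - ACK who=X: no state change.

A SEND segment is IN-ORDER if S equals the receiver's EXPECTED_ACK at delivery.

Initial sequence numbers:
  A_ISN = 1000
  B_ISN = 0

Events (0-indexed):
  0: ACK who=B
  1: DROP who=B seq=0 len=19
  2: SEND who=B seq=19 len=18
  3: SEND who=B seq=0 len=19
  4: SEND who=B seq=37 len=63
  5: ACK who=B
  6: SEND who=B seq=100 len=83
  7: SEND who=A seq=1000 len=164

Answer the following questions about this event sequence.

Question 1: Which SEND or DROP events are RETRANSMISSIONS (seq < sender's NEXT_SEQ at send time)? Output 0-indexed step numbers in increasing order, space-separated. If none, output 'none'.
Answer: 3

Derivation:
Step 1: DROP seq=0 -> fresh
Step 2: SEND seq=19 -> fresh
Step 3: SEND seq=0 -> retransmit
Step 4: SEND seq=37 -> fresh
Step 6: SEND seq=100 -> fresh
Step 7: SEND seq=1000 -> fresh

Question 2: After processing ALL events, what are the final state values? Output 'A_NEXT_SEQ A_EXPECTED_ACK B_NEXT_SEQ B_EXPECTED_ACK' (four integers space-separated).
After event 0: A_seq=1000 A_ack=0 B_seq=0 B_ack=1000
After event 1: A_seq=1000 A_ack=0 B_seq=19 B_ack=1000
After event 2: A_seq=1000 A_ack=0 B_seq=37 B_ack=1000
After event 3: A_seq=1000 A_ack=37 B_seq=37 B_ack=1000
After event 4: A_seq=1000 A_ack=100 B_seq=100 B_ack=1000
After event 5: A_seq=1000 A_ack=100 B_seq=100 B_ack=1000
After event 6: A_seq=1000 A_ack=183 B_seq=183 B_ack=1000
After event 7: A_seq=1164 A_ack=183 B_seq=183 B_ack=1164

Answer: 1164 183 183 1164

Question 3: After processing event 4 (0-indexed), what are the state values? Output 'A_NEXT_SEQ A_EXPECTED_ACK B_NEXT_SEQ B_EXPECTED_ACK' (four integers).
After event 0: A_seq=1000 A_ack=0 B_seq=0 B_ack=1000
After event 1: A_seq=1000 A_ack=0 B_seq=19 B_ack=1000
After event 2: A_seq=1000 A_ack=0 B_seq=37 B_ack=1000
After event 3: A_seq=1000 A_ack=37 B_seq=37 B_ack=1000
After event 4: A_seq=1000 A_ack=100 B_seq=100 B_ack=1000

1000 100 100 1000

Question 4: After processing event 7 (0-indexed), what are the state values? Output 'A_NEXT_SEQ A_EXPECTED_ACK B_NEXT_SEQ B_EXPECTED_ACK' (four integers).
After event 0: A_seq=1000 A_ack=0 B_seq=0 B_ack=1000
After event 1: A_seq=1000 A_ack=0 B_seq=19 B_ack=1000
After event 2: A_seq=1000 A_ack=0 B_seq=37 B_ack=1000
After event 3: A_seq=1000 A_ack=37 B_seq=37 B_ack=1000
After event 4: A_seq=1000 A_ack=100 B_seq=100 B_ack=1000
After event 5: A_seq=1000 A_ack=100 B_seq=100 B_ack=1000
After event 6: A_seq=1000 A_ack=183 B_seq=183 B_ack=1000
After event 7: A_seq=1164 A_ack=183 B_seq=183 B_ack=1164

1164 183 183 1164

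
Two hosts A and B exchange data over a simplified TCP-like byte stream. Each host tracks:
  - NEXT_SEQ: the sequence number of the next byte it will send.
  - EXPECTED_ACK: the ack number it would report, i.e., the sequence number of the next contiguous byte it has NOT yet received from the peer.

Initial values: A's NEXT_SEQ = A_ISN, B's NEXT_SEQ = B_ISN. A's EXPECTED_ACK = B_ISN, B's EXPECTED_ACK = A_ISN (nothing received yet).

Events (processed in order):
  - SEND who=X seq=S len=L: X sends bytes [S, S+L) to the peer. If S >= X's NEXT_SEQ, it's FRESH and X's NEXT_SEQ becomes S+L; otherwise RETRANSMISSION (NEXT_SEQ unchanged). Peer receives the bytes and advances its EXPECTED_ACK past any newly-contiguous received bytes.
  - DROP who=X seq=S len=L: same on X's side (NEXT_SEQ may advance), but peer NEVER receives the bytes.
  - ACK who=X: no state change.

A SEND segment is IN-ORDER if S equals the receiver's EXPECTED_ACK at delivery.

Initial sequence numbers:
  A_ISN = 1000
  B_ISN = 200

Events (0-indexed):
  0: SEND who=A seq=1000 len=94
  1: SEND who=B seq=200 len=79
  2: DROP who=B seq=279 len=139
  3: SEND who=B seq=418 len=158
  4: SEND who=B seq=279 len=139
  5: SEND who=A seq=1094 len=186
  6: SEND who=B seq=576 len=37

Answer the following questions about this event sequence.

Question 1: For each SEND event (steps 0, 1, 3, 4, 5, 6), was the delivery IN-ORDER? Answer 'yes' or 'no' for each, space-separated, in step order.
Step 0: SEND seq=1000 -> in-order
Step 1: SEND seq=200 -> in-order
Step 3: SEND seq=418 -> out-of-order
Step 4: SEND seq=279 -> in-order
Step 5: SEND seq=1094 -> in-order
Step 6: SEND seq=576 -> in-order

Answer: yes yes no yes yes yes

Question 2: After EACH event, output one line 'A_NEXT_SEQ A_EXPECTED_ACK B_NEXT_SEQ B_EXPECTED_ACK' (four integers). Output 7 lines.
1094 200 200 1094
1094 279 279 1094
1094 279 418 1094
1094 279 576 1094
1094 576 576 1094
1280 576 576 1280
1280 613 613 1280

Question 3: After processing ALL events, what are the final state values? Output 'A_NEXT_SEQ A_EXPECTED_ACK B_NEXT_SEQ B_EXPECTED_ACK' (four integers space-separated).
After event 0: A_seq=1094 A_ack=200 B_seq=200 B_ack=1094
After event 1: A_seq=1094 A_ack=279 B_seq=279 B_ack=1094
After event 2: A_seq=1094 A_ack=279 B_seq=418 B_ack=1094
After event 3: A_seq=1094 A_ack=279 B_seq=576 B_ack=1094
After event 4: A_seq=1094 A_ack=576 B_seq=576 B_ack=1094
After event 5: A_seq=1280 A_ack=576 B_seq=576 B_ack=1280
After event 6: A_seq=1280 A_ack=613 B_seq=613 B_ack=1280

Answer: 1280 613 613 1280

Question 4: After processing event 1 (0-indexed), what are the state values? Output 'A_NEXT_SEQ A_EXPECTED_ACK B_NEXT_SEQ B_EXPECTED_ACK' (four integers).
After event 0: A_seq=1094 A_ack=200 B_seq=200 B_ack=1094
After event 1: A_seq=1094 A_ack=279 B_seq=279 B_ack=1094

1094 279 279 1094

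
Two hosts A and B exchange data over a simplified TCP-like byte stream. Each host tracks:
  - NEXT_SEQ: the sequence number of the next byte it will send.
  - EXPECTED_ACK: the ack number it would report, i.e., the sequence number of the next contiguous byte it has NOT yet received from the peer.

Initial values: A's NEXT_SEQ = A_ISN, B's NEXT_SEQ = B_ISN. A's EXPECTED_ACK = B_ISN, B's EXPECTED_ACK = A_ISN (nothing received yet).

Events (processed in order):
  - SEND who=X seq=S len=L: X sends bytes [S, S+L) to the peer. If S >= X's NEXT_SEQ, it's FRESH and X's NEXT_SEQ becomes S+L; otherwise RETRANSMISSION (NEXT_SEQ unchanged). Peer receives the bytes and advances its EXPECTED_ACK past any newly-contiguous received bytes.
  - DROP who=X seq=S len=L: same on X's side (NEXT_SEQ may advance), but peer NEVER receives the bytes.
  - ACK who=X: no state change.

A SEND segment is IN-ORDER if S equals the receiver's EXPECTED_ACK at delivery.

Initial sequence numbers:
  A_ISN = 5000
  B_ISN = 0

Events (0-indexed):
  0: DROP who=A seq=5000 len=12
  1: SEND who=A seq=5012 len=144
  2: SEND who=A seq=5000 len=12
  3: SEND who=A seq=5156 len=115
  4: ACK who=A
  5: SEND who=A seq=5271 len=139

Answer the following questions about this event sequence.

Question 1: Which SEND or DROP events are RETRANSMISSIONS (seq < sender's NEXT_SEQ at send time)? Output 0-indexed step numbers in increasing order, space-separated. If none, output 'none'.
Step 0: DROP seq=5000 -> fresh
Step 1: SEND seq=5012 -> fresh
Step 2: SEND seq=5000 -> retransmit
Step 3: SEND seq=5156 -> fresh
Step 5: SEND seq=5271 -> fresh

Answer: 2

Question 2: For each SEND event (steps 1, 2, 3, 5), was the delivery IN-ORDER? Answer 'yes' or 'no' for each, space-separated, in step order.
Answer: no yes yes yes

Derivation:
Step 1: SEND seq=5012 -> out-of-order
Step 2: SEND seq=5000 -> in-order
Step 3: SEND seq=5156 -> in-order
Step 5: SEND seq=5271 -> in-order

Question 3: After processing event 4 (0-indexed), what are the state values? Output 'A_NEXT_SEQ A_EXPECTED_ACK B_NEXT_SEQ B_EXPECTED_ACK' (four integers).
After event 0: A_seq=5012 A_ack=0 B_seq=0 B_ack=5000
After event 1: A_seq=5156 A_ack=0 B_seq=0 B_ack=5000
After event 2: A_seq=5156 A_ack=0 B_seq=0 B_ack=5156
After event 3: A_seq=5271 A_ack=0 B_seq=0 B_ack=5271
After event 4: A_seq=5271 A_ack=0 B_seq=0 B_ack=5271

5271 0 0 5271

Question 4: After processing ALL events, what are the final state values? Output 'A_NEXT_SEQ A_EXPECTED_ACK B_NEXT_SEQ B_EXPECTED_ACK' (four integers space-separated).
After event 0: A_seq=5012 A_ack=0 B_seq=0 B_ack=5000
After event 1: A_seq=5156 A_ack=0 B_seq=0 B_ack=5000
After event 2: A_seq=5156 A_ack=0 B_seq=0 B_ack=5156
After event 3: A_seq=5271 A_ack=0 B_seq=0 B_ack=5271
After event 4: A_seq=5271 A_ack=0 B_seq=0 B_ack=5271
After event 5: A_seq=5410 A_ack=0 B_seq=0 B_ack=5410

Answer: 5410 0 0 5410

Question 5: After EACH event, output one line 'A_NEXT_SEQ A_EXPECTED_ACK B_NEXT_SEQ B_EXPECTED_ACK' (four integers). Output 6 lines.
5012 0 0 5000
5156 0 0 5000
5156 0 0 5156
5271 0 0 5271
5271 0 0 5271
5410 0 0 5410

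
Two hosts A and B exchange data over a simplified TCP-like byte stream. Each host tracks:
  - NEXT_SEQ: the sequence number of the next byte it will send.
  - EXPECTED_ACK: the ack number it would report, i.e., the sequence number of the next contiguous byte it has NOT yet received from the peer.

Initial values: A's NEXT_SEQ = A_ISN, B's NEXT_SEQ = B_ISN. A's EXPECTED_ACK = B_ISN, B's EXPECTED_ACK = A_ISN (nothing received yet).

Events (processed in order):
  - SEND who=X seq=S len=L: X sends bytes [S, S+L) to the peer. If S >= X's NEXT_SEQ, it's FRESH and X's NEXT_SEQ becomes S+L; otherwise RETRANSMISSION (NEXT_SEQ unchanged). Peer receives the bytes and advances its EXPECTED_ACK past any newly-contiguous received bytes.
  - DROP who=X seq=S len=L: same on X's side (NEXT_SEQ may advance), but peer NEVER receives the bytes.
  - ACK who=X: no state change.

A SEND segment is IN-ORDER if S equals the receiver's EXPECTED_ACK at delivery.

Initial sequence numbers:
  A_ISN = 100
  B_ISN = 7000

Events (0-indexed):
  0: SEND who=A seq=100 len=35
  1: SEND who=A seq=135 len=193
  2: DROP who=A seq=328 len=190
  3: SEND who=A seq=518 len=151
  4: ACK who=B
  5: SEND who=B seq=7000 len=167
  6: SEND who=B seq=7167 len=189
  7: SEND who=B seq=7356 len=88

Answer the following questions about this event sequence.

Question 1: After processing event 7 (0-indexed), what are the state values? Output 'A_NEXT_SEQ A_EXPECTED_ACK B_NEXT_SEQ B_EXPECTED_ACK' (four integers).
After event 0: A_seq=135 A_ack=7000 B_seq=7000 B_ack=135
After event 1: A_seq=328 A_ack=7000 B_seq=7000 B_ack=328
After event 2: A_seq=518 A_ack=7000 B_seq=7000 B_ack=328
After event 3: A_seq=669 A_ack=7000 B_seq=7000 B_ack=328
After event 4: A_seq=669 A_ack=7000 B_seq=7000 B_ack=328
After event 5: A_seq=669 A_ack=7167 B_seq=7167 B_ack=328
After event 6: A_seq=669 A_ack=7356 B_seq=7356 B_ack=328
After event 7: A_seq=669 A_ack=7444 B_seq=7444 B_ack=328

669 7444 7444 328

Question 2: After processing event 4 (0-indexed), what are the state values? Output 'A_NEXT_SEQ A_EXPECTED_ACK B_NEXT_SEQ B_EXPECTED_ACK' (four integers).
After event 0: A_seq=135 A_ack=7000 B_seq=7000 B_ack=135
After event 1: A_seq=328 A_ack=7000 B_seq=7000 B_ack=328
After event 2: A_seq=518 A_ack=7000 B_seq=7000 B_ack=328
After event 3: A_seq=669 A_ack=7000 B_seq=7000 B_ack=328
After event 4: A_seq=669 A_ack=7000 B_seq=7000 B_ack=328

669 7000 7000 328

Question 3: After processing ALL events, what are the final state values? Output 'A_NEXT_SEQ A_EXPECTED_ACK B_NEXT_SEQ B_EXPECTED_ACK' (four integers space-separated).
After event 0: A_seq=135 A_ack=7000 B_seq=7000 B_ack=135
After event 1: A_seq=328 A_ack=7000 B_seq=7000 B_ack=328
After event 2: A_seq=518 A_ack=7000 B_seq=7000 B_ack=328
After event 3: A_seq=669 A_ack=7000 B_seq=7000 B_ack=328
After event 4: A_seq=669 A_ack=7000 B_seq=7000 B_ack=328
After event 5: A_seq=669 A_ack=7167 B_seq=7167 B_ack=328
After event 6: A_seq=669 A_ack=7356 B_seq=7356 B_ack=328
After event 7: A_seq=669 A_ack=7444 B_seq=7444 B_ack=328

Answer: 669 7444 7444 328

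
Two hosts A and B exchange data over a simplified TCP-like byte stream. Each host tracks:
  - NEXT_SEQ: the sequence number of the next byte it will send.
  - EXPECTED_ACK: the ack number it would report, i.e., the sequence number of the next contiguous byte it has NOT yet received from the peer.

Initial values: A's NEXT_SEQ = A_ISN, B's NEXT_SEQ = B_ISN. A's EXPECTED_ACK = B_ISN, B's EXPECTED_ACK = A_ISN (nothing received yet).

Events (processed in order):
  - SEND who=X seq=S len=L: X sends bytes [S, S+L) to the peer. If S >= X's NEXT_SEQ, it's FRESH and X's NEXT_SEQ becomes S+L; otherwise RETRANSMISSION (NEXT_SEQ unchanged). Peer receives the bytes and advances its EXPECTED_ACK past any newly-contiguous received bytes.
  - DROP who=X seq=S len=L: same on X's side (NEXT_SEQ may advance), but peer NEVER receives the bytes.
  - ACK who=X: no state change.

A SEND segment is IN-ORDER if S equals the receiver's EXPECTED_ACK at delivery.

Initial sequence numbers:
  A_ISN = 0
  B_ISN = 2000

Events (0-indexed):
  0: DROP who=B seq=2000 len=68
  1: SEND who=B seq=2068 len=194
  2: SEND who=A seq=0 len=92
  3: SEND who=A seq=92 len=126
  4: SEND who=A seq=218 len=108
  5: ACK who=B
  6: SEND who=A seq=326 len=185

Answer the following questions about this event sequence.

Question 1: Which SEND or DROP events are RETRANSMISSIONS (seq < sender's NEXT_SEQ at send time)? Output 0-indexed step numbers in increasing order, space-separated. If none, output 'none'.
Answer: none

Derivation:
Step 0: DROP seq=2000 -> fresh
Step 1: SEND seq=2068 -> fresh
Step 2: SEND seq=0 -> fresh
Step 3: SEND seq=92 -> fresh
Step 4: SEND seq=218 -> fresh
Step 6: SEND seq=326 -> fresh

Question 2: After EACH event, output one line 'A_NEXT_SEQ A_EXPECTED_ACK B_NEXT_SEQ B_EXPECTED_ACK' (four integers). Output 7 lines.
0 2000 2068 0
0 2000 2262 0
92 2000 2262 92
218 2000 2262 218
326 2000 2262 326
326 2000 2262 326
511 2000 2262 511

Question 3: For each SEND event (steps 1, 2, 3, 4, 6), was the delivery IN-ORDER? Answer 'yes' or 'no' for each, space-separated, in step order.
Step 1: SEND seq=2068 -> out-of-order
Step 2: SEND seq=0 -> in-order
Step 3: SEND seq=92 -> in-order
Step 4: SEND seq=218 -> in-order
Step 6: SEND seq=326 -> in-order

Answer: no yes yes yes yes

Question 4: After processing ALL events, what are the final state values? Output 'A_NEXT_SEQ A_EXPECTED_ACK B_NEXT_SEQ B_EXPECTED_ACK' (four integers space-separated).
Answer: 511 2000 2262 511

Derivation:
After event 0: A_seq=0 A_ack=2000 B_seq=2068 B_ack=0
After event 1: A_seq=0 A_ack=2000 B_seq=2262 B_ack=0
After event 2: A_seq=92 A_ack=2000 B_seq=2262 B_ack=92
After event 3: A_seq=218 A_ack=2000 B_seq=2262 B_ack=218
After event 4: A_seq=326 A_ack=2000 B_seq=2262 B_ack=326
After event 5: A_seq=326 A_ack=2000 B_seq=2262 B_ack=326
After event 6: A_seq=511 A_ack=2000 B_seq=2262 B_ack=511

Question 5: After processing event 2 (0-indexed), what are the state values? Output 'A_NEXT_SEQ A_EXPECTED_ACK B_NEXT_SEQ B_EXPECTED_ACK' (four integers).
After event 0: A_seq=0 A_ack=2000 B_seq=2068 B_ack=0
After event 1: A_seq=0 A_ack=2000 B_seq=2262 B_ack=0
After event 2: A_seq=92 A_ack=2000 B_seq=2262 B_ack=92

92 2000 2262 92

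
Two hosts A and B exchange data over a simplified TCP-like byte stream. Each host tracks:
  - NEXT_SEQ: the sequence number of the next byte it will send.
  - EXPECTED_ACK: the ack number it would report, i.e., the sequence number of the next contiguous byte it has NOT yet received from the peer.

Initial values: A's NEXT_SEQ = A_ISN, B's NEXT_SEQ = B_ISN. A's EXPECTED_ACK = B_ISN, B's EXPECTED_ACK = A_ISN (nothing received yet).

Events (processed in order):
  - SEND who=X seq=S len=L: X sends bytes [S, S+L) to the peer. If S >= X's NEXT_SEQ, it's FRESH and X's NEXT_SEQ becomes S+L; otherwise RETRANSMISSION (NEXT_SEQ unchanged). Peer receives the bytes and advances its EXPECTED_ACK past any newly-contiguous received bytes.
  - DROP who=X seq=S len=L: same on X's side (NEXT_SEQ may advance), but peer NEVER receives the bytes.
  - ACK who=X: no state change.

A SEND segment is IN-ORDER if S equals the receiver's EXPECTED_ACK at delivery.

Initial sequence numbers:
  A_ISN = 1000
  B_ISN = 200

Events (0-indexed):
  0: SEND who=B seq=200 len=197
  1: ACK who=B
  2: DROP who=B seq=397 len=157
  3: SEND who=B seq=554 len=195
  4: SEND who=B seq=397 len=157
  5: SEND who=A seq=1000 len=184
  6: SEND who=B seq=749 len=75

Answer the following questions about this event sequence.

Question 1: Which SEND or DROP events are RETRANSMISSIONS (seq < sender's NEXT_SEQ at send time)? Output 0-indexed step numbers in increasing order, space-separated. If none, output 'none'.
Answer: 4

Derivation:
Step 0: SEND seq=200 -> fresh
Step 2: DROP seq=397 -> fresh
Step 3: SEND seq=554 -> fresh
Step 4: SEND seq=397 -> retransmit
Step 5: SEND seq=1000 -> fresh
Step 6: SEND seq=749 -> fresh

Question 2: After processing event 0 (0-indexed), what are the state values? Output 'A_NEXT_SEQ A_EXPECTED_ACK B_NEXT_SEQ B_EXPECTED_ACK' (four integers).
After event 0: A_seq=1000 A_ack=397 B_seq=397 B_ack=1000

1000 397 397 1000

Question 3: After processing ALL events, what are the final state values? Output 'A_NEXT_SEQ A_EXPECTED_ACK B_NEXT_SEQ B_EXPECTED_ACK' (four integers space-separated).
After event 0: A_seq=1000 A_ack=397 B_seq=397 B_ack=1000
After event 1: A_seq=1000 A_ack=397 B_seq=397 B_ack=1000
After event 2: A_seq=1000 A_ack=397 B_seq=554 B_ack=1000
After event 3: A_seq=1000 A_ack=397 B_seq=749 B_ack=1000
After event 4: A_seq=1000 A_ack=749 B_seq=749 B_ack=1000
After event 5: A_seq=1184 A_ack=749 B_seq=749 B_ack=1184
After event 6: A_seq=1184 A_ack=824 B_seq=824 B_ack=1184

Answer: 1184 824 824 1184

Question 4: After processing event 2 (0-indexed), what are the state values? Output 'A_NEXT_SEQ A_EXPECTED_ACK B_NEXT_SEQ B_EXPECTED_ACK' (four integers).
After event 0: A_seq=1000 A_ack=397 B_seq=397 B_ack=1000
After event 1: A_seq=1000 A_ack=397 B_seq=397 B_ack=1000
After event 2: A_seq=1000 A_ack=397 B_seq=554 B_ack=1000

1000 397 554 1000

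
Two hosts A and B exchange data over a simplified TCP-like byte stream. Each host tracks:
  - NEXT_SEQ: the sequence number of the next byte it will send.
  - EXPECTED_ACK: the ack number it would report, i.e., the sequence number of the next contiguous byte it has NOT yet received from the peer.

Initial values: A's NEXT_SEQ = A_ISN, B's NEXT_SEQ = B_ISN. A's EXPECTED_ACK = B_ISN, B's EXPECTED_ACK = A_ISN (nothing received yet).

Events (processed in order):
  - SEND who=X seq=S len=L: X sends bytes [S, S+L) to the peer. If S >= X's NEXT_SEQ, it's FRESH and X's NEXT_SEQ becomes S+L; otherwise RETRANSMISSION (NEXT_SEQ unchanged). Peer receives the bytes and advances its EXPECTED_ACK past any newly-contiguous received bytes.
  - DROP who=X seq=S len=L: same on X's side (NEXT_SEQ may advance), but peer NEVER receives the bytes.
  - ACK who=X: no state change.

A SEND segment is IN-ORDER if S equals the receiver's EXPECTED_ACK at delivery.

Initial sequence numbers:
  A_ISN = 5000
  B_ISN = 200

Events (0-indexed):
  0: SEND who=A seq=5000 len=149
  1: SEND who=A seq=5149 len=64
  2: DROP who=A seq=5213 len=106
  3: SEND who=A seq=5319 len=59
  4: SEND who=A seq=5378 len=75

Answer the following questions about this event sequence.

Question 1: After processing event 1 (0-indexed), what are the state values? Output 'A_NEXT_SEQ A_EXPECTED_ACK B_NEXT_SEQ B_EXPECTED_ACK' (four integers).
After event 0: A_seq=5149 A_ack=200 B_seq=200 B_ack=5149
After event 1: A_seq=5213 A_ack=200 B_seq=200 B_ack=5213

5213 200 200 5213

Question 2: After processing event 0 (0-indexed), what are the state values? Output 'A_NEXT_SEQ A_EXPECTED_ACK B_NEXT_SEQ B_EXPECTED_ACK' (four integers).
After event 0: A_seq=5149 A_ack=200 B_seq=200 B_ack=5149

5149 200 200 5149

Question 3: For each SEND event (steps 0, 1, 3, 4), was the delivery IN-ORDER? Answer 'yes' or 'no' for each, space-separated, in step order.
Step 0: SEND seq=5000 -> in-order
Step 1: SEND seq=5149 -> in-order
Step 3: SEND seq=5319 -> out-of-order
Step 4: SEND seq=5378 -> out-of-order

Answer: yes yes no no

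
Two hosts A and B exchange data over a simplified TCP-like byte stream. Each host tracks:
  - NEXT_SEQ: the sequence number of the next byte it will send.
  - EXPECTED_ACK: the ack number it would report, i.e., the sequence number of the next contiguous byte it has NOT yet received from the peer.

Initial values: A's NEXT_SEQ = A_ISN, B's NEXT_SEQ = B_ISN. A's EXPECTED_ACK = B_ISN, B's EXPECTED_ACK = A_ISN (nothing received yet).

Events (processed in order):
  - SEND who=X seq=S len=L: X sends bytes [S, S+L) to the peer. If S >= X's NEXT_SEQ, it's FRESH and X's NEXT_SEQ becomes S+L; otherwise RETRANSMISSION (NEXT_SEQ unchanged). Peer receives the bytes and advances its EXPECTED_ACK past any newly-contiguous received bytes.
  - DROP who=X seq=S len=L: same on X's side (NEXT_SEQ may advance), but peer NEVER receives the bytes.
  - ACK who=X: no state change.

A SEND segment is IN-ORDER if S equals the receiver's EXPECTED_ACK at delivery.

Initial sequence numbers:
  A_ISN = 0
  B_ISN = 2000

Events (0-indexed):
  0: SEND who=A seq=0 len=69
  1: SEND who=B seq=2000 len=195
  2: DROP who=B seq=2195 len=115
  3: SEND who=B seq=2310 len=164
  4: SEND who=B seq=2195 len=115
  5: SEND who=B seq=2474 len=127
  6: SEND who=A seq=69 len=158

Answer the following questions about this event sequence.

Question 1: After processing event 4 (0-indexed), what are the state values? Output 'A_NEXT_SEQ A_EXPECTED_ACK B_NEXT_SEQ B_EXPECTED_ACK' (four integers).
After event 0: A_seq=69 A_ack=2000 B_seq=2000 B_ack=69
After event 1: A_seq=69 A_ack=2195 B_seq=2195 B_ack=69
After event 2: A_seq=69 A_ack=2195 B_seq=2310 B_ack=69
After event 3: A_seq=69 A_ack=2195 B_seq=2474 B_ack=69
After event 4: A_seq=69 A_ack=2474 B_seq=2474 B_ack=69

69 2474 2474 69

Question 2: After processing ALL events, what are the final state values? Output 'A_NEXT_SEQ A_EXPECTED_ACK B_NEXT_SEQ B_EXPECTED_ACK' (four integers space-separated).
After event 0: A_seq=69 A_ack=2000 B_seq=2000 B_ack=69
After event 1: A_seq=69 A_ack=2195 B_seq=2195 B_ack=69
After event 2: A_seq=69 A_ack=2195 B_seq=2310 B_ack=69
After event 3: A_seq=69 A_ack=2195 B_seq=2474 B_ack=69
After event 4: A_seq=69 A_ack=2474 B_seq=2474 B_ack=69
After event 5: A_seq=69 A_ack=2601 B_seq=2601 B_ack=69
After event 6: A_seq=227 A_ack=2601 B_seq=2601 B_ack=227

Answer: 227 2601 2601 227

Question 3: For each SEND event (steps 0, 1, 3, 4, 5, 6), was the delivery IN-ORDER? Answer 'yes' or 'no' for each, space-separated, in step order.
Step 0: SEND seq=0 -> in-order
Step 1: SEND seq=2000 -> in-order
Step 3: SEND seq=2310 -> out-of-order
Step 4: SEND seq=2195 -> in-order
Step 5: SEND seq=2474 -> in-order
Step 6: SEND seq=69 -> in-order

Answer: yes yes no yes yes yes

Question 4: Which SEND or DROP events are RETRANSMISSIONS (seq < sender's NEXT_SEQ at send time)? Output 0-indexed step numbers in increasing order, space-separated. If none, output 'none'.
Step 0: SEND seq=0 -> fresh
Step 1: SEND seq=2000 -> fresh
Step 2: DROP seq=2195 -> fresh
Step 3: SEND seq=2310 -> fresh
Step 4: SEND seq=2195 -> retransmit
Step 5: SEND seq=2474 -> fresh
Step 6: SEND seq=69 -> fresh

Answer: 4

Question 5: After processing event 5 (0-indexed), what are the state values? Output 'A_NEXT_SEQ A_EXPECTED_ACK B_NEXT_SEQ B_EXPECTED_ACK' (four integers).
After event 0: A_seq=69 A_ack=2000 B_seq=2000 B_ack=69
After event 1: A_seq=69 A_ack=2195 B_seq=2195 B_ack=69
After event 2: A_seq=69 A_ack=2195 B_seq=2310 B_ack=69
After event 3: A_seq=69 A_ack=2195 B_seq=2474 B_ack=69
After event 4: A_seq=69 A_ack=2474 B_seq=2474 B_ack=69
After event 5: A_seq=69 A_ack=2601 B_seq=2601 B_ack=69

69 2601 2601 69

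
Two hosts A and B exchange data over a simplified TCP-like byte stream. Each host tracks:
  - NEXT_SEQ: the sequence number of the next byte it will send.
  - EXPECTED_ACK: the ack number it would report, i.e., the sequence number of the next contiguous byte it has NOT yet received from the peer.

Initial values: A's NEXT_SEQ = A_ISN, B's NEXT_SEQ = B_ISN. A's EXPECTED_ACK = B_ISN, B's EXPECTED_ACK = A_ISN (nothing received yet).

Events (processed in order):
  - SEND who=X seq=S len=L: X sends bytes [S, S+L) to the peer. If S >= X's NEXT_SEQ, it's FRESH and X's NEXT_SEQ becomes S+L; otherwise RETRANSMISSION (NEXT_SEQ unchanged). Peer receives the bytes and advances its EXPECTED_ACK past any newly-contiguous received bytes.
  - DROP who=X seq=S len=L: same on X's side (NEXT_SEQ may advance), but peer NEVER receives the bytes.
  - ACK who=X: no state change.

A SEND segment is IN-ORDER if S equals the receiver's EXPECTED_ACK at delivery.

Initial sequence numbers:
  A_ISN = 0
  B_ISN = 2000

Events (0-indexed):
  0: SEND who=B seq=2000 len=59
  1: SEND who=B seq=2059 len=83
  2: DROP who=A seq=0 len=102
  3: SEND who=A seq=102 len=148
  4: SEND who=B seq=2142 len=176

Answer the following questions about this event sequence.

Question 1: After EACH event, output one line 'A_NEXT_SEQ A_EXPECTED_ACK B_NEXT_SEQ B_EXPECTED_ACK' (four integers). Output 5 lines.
0 2059 2059 0
0 2142 2142 0
102 2142 2142 0
250 2142 2142 0
250 2318 2318 0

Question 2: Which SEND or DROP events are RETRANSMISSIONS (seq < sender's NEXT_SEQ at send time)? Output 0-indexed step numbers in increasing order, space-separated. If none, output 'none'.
Answer: none

Derivation:
Step 0: SEND seq=2000 -> fresh
Step 1: SEND seq=2059 -> fresh
Step 2: DROP seq=0 -> fresh
Step 3: SEND seq=102 -> fresh
Step 4: SEND seq=2142 -> fresh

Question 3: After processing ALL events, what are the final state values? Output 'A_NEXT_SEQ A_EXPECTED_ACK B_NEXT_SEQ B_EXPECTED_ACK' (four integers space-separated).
After event 0: A_seq=0 A_ack=2059 B_seq=2059 B_ack=0
After event 1: A_seq=0 A_ack=2142 B_seq=2142 B_ack=0
After event 2: A_seq=102 A_ack=2142 B_seq=2142 B_ack=0
After event 3: A_seq=250 A_ack=2142 B_seq=2142 B_ack=0
After event 4: A_seq=250 A_ack=2318 B_seq=2318 B_ack=0

Answer: 250 2318 2318 0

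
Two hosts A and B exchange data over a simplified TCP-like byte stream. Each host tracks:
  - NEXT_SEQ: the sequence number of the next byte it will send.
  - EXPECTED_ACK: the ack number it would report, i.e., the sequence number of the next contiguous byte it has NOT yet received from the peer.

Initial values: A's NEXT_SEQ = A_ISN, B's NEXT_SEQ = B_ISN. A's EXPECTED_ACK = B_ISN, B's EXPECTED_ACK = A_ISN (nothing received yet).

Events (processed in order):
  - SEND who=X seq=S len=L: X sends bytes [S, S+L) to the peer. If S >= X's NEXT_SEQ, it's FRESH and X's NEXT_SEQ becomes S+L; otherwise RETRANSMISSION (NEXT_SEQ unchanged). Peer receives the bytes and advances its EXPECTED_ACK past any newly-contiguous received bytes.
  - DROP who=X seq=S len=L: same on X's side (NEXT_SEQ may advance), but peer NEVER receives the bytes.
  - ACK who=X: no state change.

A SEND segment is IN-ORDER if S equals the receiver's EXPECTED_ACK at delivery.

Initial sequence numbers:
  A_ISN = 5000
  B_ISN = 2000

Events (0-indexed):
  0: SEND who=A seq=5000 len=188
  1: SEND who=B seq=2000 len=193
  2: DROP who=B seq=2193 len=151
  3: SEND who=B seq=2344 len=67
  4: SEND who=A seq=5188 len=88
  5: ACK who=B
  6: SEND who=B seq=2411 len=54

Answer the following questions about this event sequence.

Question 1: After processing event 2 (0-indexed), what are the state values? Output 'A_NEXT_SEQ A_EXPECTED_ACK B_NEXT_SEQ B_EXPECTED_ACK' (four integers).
After event 0: A_seq=5188 A_ack=2000 B_seq=2000 B_ack=5188
After event 1: A_seq=5188 A_ack=2193 B_seq=2193 B_ack=5188
After event 2: A_seq=5188 A_ack=2193 B_seq=2344 B_ack=5188

5188 2193 2344 5188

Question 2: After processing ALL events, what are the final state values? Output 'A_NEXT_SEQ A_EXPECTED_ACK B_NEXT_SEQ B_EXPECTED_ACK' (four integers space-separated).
After event 0: A_seq=5188 A_ack=2000 B_seq=2000 B_ack=5188
After event 1: A_seq=5188 A_ack=2193 B_seq=2193 B_ack=5188
After event 2: A_seq=5188 A_ack=2193 B_seq=2344 B_ack=5188
After event 3: A_seq=5188 A_ack=2193 B_seq=2411 B_ack=5188
After event 4: A_seq=5276 A_ack=2193 B_seq=2411 B_ack=5276
After event 5: A_seq=5276 A_ack=2193 B_seq=2411 B_ack=5276
After event 6: A_seq=5276 A_ack=2193 B_seq=2465 B_ack=5276

Answer: 5276 2193 2465 5276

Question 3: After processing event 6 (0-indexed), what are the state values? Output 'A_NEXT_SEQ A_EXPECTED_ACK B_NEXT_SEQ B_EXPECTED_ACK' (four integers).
After event 0: A_seq=5188 A_ack=2000 B_seq=2000 B_ack=5188
After event 1: A_seq=5188 A_ack=2193 B_seq=2193 B_ack=5188
After event 2: A_seq=5188 A_ack=2193 B_seq=2344 B_ack=5188
After event 3: A_seq=5188 A_ack=2193 B_seq=2411 B_ack=5188
After event 4: A_seq=5276 A_ack=2193 B_seq=2411 B_ack=5276
After event 5: A_seq=5276 A_ack=2193 B_seq=2411 B_ack=5276
After event 6: A_seq=5276 A_ack=2193 B_seq=2465 B_ack=5276

5276 2193 2465 5276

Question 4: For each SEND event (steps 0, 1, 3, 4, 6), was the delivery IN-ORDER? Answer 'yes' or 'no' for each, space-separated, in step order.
Answer: yes yes no yes no

Derivation:
Step 0: SEND seq=5000 -> in-order
Step 1: SEND seq=2000 -> in-order
Step 3: SEND seq=2344 -> out-of-order
Step 4: SEND seq=5188 -> in-order
Step 6: SEND seq=2411 -> out-of-order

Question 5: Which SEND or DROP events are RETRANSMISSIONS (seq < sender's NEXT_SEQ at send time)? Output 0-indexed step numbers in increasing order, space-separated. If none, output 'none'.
Answer: none

Derivation:
Step 0: SEND seq=5000 -> fresh
Step 1: SEND seq=2000 -> fresh
Step 2: DROP seq=2193 -> fresh
Step 3: SEND seq=2344 -> fresh
Step 4: SEND seq=5188 -> fresh
Step 6: SEND seq=2411 -> fresh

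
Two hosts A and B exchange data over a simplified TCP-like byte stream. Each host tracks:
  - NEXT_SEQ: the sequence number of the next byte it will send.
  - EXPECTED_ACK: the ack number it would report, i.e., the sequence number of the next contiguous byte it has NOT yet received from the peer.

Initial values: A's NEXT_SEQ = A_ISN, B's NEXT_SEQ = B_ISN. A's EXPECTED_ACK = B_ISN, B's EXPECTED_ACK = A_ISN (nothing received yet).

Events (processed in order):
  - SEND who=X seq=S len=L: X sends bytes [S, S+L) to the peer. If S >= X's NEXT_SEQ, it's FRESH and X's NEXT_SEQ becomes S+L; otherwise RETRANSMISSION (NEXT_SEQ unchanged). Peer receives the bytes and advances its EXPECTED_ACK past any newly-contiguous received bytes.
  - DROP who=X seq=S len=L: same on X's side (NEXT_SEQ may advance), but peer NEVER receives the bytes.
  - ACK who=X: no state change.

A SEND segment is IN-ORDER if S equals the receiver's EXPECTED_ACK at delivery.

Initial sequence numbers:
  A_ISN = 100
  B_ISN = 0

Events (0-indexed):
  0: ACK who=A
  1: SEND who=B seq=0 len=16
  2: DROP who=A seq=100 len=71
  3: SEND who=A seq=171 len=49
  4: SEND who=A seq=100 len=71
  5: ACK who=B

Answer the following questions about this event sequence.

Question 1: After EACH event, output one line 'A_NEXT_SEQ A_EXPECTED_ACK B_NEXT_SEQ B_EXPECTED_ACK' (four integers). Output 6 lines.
100 0 0 100
100 16 16 100
171 16 16 100
220 16 16 100
220 16 16 220
220 16 16 220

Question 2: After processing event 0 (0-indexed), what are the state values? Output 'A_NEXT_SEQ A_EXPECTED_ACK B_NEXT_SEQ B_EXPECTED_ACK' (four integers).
After event 0: A_seq=100 A_ack=0 B_seq=0 B_ack=100

100 0 0 100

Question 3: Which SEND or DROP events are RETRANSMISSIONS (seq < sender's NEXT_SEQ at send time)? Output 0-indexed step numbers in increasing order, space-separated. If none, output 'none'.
Step 1: SEND seq=0 -> fresh
Step 2: DROP seq=100 -> fresh
Step 3: SEND seq=171 -> fresh
Step 4: SEND seq=100 -> retransmit

Answer: 4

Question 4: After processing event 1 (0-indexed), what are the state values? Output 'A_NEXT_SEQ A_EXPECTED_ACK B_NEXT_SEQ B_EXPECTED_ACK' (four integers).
After event 0: A_seq=100 A_ack=0 B_seq=0 B_ack=100
After event 1: A_seq=100 A_ack=16 B_seq=16 B_ack=100

100 16 16 100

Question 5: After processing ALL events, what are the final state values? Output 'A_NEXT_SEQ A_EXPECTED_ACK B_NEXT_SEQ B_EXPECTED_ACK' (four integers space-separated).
After event 0: A_seq=100 A_ack=0 B_seq=0 B_ack=100
After event 1: A_seq=100 A_ack=16 B_seq=16 B_ack=100
After event 2: A_seq=171 A_ack=16 B_seq=16 B_ack=100
After event 3: A_seq=220 A_ack=16 B_seq=16 B_ack=100
After event 4: A_seq=220 A_ack=16 B_seq=16 B_ack=220
After event 5: A_seq=220 A_ack=16 B_seq=16 B_ack=220

Answer: 220 16 16 220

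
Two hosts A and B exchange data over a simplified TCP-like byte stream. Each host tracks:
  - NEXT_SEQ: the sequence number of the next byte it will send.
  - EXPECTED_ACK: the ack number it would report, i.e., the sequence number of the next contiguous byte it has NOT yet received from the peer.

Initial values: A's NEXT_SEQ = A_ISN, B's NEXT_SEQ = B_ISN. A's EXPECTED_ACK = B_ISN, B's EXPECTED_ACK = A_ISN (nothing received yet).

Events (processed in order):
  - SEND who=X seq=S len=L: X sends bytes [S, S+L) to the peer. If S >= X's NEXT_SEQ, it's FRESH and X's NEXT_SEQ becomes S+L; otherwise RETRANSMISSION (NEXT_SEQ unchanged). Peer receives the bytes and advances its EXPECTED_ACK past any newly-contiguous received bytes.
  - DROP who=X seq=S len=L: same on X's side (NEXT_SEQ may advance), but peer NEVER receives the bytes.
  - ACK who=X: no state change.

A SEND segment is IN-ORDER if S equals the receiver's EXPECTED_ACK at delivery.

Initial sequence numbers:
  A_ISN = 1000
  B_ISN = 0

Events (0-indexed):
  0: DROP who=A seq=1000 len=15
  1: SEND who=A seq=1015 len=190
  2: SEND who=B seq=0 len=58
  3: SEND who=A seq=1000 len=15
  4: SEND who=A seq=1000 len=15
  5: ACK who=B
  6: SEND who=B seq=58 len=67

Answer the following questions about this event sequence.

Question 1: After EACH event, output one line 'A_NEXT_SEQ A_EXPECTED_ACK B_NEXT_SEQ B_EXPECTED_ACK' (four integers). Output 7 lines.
1015 0 0 1000
1205 0 0 1000
1205 58 58 1000
1205 58 58 1205
1205 58 58 1205
1205 58 58 1205
1205 125 125 1205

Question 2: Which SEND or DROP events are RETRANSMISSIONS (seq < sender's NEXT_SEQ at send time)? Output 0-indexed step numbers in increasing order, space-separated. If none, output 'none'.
Step 0: DROP seq=1000 -> fresh
Step 1: SEND seq=1015 -> fresh
Step 2: SEND seq=0 -> fresh
Step 3: SEND seq=1000 -> retransmit
Step 4: SEND seq=1000 -> retransmit
Step 6: SEND seq=58 -> fresh

Answer: 3 4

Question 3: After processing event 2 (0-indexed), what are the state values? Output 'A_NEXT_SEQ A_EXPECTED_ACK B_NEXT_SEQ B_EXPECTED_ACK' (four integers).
After event 0: A_seq=1015 A_ack=0 B_seq=0 B_ack=1000
After event 1: A_seq=1205 A_ack=0 B_seq=0 B_ack=1000
After event 2: A_seq=1205 A_ack=58 B_seq=58 B_ack=1000

1205 58 58 1000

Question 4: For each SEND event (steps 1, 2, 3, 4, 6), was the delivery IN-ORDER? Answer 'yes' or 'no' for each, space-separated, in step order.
Step 1: SEND seq=1015 -> out-of-order
Step 2: SEND seq=0 -> in-order
Step 3: SEND seq=1000 -> in-order
Step 4: SEND seq=1000 -> out-of-order
Step 6: SEND seq=58 -> in-order

Answer: no yes yes no yes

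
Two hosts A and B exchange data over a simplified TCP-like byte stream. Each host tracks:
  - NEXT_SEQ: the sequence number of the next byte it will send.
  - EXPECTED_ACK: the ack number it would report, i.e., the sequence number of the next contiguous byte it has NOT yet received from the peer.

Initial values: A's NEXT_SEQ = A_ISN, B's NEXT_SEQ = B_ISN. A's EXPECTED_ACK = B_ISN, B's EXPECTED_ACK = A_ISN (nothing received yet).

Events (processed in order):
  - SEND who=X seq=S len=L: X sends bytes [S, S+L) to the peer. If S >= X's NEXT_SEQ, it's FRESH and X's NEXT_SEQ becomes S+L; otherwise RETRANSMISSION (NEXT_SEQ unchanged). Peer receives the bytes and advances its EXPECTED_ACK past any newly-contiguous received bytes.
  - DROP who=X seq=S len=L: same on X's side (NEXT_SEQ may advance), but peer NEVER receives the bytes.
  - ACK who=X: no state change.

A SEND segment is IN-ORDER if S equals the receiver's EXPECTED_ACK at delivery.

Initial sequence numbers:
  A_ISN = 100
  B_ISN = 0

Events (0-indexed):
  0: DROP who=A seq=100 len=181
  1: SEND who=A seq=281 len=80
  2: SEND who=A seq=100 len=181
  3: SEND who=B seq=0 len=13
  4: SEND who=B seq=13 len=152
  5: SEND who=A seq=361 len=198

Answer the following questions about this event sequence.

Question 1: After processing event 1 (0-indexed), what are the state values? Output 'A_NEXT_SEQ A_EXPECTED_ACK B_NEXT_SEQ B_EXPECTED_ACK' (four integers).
After event 0: A_seq=281 A_ack=0 B_seq=0 B_ack=100
After event 1: A_seq=361 A_ack=0 B_seq=0 B_ack=100

361 0 0 100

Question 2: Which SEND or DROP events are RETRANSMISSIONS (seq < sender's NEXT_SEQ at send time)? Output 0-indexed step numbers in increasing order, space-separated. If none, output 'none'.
Answer: 2

Derivation:
Step 0: DROP seq=100 -> fresh
Step 1: SEND seq=281 -> fresh
Step 2: SEND seq=100 -> retransmit
Step 3: SEND seq=0 -> fresh
Step 4: SEND seq=13 -> fresh
Step 5: SEND seq=361 -> fresh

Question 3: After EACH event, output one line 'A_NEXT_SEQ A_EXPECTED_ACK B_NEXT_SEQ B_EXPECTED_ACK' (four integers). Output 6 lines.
281 0 0 100
361 0 0 100
361 0 0 361
361 13 13 361
361 165 165 361
559 165 165 559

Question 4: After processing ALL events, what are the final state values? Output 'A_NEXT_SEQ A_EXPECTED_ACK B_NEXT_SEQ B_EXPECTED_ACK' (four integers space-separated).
Answer: 559 165 165 559

Derivation:
After event 0: A_seq=281 A_ack=0 B_seq=0 B_ack=100
After event 1: A_seq=361 A_ack=0 B_seq=0 B_ack=100
After event 2: A_seq=361 A_ack=0 B_seq=0 B_ack=361
After event 3: A_seq=361 A_ack=13 B_seq=13 B_ack=361
After event 4: A_seq=361 A_ack=165 B_seq=165 B_ack=361
After event 5: A_seq=559 A_ack=165 B_seq=165 B_ack=559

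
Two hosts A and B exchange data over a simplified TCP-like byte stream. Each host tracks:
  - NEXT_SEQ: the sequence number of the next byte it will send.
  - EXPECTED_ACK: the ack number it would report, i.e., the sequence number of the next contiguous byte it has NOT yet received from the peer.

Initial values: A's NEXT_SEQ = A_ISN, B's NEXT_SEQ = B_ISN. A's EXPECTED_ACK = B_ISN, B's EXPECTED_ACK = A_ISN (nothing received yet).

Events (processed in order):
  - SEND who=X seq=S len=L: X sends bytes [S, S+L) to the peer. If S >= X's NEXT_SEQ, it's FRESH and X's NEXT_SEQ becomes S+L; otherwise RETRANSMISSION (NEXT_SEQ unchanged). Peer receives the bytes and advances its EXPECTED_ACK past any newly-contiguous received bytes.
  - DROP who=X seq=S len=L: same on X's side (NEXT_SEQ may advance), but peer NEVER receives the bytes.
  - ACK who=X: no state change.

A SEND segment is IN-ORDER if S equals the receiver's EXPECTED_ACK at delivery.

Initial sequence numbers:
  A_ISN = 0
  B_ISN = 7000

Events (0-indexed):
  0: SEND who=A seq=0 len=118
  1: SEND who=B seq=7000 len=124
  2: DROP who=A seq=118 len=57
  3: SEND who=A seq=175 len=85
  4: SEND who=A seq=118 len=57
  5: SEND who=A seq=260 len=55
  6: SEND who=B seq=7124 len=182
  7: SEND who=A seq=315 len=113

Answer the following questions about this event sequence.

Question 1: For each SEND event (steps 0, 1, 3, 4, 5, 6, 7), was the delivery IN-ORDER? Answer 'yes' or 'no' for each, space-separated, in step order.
Answer: yes yes no yes yes yes yes

Derivation:
Step 0: SEND seq=0 -> in-order
Step 1: SEND seq=7000 -> in-order
Step 3: SEND seq=175 -> out-of-order
Step 4: SEND seq=118 -> in-order
Step 5: SEND seq=260 -> in-order
Step 6: SEND seq=7124 -> in-order
Step 7: SEND seq=315 -> in-order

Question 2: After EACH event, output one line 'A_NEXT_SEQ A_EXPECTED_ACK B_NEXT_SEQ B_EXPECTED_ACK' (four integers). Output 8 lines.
118 7000 7000 118
118 7124 7124 118
175 7124 7124 118
260 7124 7124 118
260 7124 7124 260
315 7124 7124 315
315 7306 7306 315
428 7306 7306 428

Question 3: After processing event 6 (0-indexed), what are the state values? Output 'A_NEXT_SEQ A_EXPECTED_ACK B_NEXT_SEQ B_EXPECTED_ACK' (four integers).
After event 0: A_seq=118 A_ack=7000 B_seq=7000 B_ack=118
After event 1: A_seq=118 A_ack=7124 B_seq=7124 B_ack=118
After event 2: A_seq=175 A_ack=7124 B_seq=7124 B_ack=118
After event 3: A_seq=260 A_ack=7124 B_seq=7124 B_ack=118
After event 4: A_seq=260 A_ack=7124 B_seq=7124 B_ack=260
After event 5: A_seq=315 A_ack=7124 B_seq=7124 B_ack=315
After event 6: A_seq=315 A_ack=7306 B_seq=7306 B_ack=315

315 7306 7306 315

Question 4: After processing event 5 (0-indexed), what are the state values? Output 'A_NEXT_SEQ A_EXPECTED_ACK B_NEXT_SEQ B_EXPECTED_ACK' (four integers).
After event 0: A_seq=118 A_ack=7000 B_seq=7000 B_ack=118
After event 1: A_seq=118 A_ack=7124 B_seq=7124 B_ack=118
After event 2: A_seq=175 A_ack=7124 B_seq=7124 B_ack=118
After event 3: A_seq=260 A_ack=7124 B_seq=7124 B_ack=118
After event 4: A_seq=260 A_ack=7124 B_seq=7124 B_ack=260
After event 5: A_seq=315 A_ack=7124 B_seq=7124 B_ack=315

315 7124 7124 315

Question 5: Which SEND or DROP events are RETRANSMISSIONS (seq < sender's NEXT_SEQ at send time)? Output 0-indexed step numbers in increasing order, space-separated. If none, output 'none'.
Step 0: SEND seq=0 -> fresh
Step 1: SEND seq=7000 -> fresh
Step 2: DROP seq=118 -> fresh
Step 3: SEND seq=175 -> fresh
Step 4: SEND seq=118 -> retransmit
Step 5: SEND seq=260 -> fresh
Step 6: SEND seq=7124 -> fresh
Step 7: SEND seq=315 -> fresh

Answer: 4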